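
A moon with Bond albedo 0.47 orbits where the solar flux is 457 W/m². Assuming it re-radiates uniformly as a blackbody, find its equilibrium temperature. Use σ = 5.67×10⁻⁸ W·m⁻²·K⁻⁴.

T ≈ 181 K

Power absorbed = (1−a)S·πR²; power emitted = 4πR²σT⁴. Equating and cancelling πR²:
T = ((1−a)S / 4σ)^(1/4) = (242 / (4 × 5.67×10⁻⁸))^(1/4) = (1.07×10^9)^(1/4).
T = 181 K.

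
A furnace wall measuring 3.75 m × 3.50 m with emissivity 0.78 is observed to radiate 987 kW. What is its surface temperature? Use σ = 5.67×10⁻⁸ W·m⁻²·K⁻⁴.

T ≈ 1140 K

A = 3.75 × 3.50 = 13.1 m².
From P = εσAT⁴, T = (P / εσA)^(1/4) = (9.87×10^5 / (0.78 × 5.67×10⁻⁸ × 13.1))^(1/4).
T = (1.70×10^12)^(1/4) = 1140 K.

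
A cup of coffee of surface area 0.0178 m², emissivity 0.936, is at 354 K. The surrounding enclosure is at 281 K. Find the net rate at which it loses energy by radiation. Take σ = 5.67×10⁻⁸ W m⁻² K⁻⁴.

Q ≈ 8.95 W

Q = εσA(T⁴ − T_s⁴). T⁴ − T_s⁴ = (354)⁴ − (281)⁴ = 1.57×10^10 − 6.23×10^9 = 9.47×10^9 K⁴.
Q = 0.936 × 5.67×10⁻⁸ × 0.0178 × 9.47×10^9 = 8.95 W.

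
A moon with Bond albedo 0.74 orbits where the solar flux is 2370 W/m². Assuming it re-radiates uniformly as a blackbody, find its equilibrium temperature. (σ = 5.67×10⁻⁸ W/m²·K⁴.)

T ≈ 228 K

Power absorbed = (1−a)S·πR²; power emitted = 4πR²σT⁴. Equating and cancelling πR²:
T = ((1−a)S / 4σ)^(1/4) = (616 / (4 × 5.67×10⁻⁸))^(1/4) = (2.72×10^9)^(1/4).
T = 228 K.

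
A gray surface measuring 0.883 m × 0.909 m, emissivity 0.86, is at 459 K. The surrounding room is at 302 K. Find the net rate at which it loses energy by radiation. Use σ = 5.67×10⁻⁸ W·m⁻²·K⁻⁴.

Q ≈ 1410 W

A = 0.883 × 0.909 = 0.803 m².
Q = εσA(T⁴ − T_s⁴). T⁴ − T_s⁴ = (459)⁴ − (302)⁴ = 4.44×10^10 − 8.32×10^9 = 3.61×10^10 K⁴.
Q = 0.86 × 5.67×10⁻⁸ × 0.803 × 3.61×10^10 = 1410 W.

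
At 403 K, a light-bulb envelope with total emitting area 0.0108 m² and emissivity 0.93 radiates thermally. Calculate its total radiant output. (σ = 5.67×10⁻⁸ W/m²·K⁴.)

P = εσAT⁴ = 0.93 × 5.67×10⁻⁸ × 0.0108 × (403)⁴ = 0.93 × 5.67×10⁻⁸ × 0.0108 × 2.64×10^10.
P = 15.0 W.

P ≈ 15.0 W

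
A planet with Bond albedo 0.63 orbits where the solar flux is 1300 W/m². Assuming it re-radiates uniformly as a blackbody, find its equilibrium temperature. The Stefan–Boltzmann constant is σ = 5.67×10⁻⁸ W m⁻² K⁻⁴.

T ≈ 215 K

Power absorbed = (1−a)S·πR²; power emitted = 4πR²σT⁴. Equating and cancelling πR²:
T = ((1−a)S / 4σ)^(1/4) = (481 / (4 × 5.67×10⁻⁸))^(1/4) = (2.12×10^9)^(1/4).
T = 215 K.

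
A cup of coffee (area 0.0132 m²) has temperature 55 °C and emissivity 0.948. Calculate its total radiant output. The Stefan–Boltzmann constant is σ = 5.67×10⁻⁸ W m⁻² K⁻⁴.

55 °C = 328 K.
P = εσAT⁴ = 0.948 × 5.67×10⁻⁸ × 0.0132 × (328)⁴ = 0.948 × 5.67×10⁻⁸ × 0.0132 × 1.16×10^10.
P = 8.21 W.

P ≈ 8.21 W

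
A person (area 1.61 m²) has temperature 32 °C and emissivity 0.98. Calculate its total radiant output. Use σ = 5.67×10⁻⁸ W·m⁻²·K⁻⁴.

32 °C = 305 K.
P = εσAT⁴ = 0.98 × 5.67×10⁻⁸ × 1.61 × (305)⁴ = 0.98 × 5.67×10⁻⁸ × 1.61 × 8.65×10^9.
P = 774 W.

P ≈ 774 W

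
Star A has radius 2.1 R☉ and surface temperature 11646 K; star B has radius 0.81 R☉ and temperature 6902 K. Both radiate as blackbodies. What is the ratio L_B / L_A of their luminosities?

L = 4πR²σT⁴ ∝ R²T⁴, so L_B/L_A = (0.81/2.1)² × (6902/11646)⁴ = 0.149 × 0.123 = 0.0184.

L_B/L_A ≈ 0.0184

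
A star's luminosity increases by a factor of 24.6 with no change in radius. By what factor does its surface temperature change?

factor ≈ 2.23

P ∝ T⁴ ⇒ T ∝ P^(1/4), so T scales by (24.6)^(1/4) = 2.23.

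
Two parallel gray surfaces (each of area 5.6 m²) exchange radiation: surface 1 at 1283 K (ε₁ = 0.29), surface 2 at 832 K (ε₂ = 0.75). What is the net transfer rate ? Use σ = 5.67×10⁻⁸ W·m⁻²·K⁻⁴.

For two large parallel gray plates, q = σ(T₁⁴ − T₂⁴) / (1/ε₁ + 1/ε₂ − 1).
1/ε₁ + 1/ε₂ − 1 = 1/0.29 + 1/0.75 − 1 = 3.782.
T₁⁴ − T₂⁴ = 2.71×10^12 − 4.79×10^11 = 2.23×10^12 K⁴.
q = 5.67×10⁻⁸ × 2.23×10^12 / 3.782 = 33400 W/m².
Q = q·A = 33400 × 5.6 = 1.87×10^5 W.

Q ≈ 1.87×10^5 W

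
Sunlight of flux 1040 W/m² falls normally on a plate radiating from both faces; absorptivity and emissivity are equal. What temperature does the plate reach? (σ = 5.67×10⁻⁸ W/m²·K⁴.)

T ≈ 309 K

Absorbed flux αS = emitted flux 2εσT⁴ per unit area; with α = ε this gives T = (S/2σ)^(1/4).
T = (1040 / (2 × 5.67×10⁻⁸))^(1/4) = (9.17×10^9)^(1/4).
T = 309 K.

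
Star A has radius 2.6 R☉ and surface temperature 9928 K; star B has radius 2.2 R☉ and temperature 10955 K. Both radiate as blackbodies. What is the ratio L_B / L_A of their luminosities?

L = 4πR²σT⁴ ∝ R²T⁴, so L_B/L_A = (2.2/2.6)² × (10955/9928)⁴ = 0.716 × 1.48 = 1.06.

L_B/L_A ≈ 1.06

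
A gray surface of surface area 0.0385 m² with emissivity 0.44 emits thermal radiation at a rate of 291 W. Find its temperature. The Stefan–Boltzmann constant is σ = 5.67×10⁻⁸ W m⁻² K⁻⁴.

T ≈ 742 K

From P = εσAT⁴, T = (P / εσA)^(1/4) = (291 / (0.44 × 5.67×10⁻⁸ × 0.0385))^(1/4).
T = (3.03×10^11)^(1/4) = 742 K.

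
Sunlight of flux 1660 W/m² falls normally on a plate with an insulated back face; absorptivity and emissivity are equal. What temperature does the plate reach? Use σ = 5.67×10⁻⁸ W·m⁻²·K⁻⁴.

T ≈ 414 K

Absorbed flux αS = emitted flux εσT⁴ (one radiating face); with α = ε, T = (S/σ)^(1/4).
T = (1660 / 5.67×10⁻⁸)^(1/4) = (2.93×10^10)^(1/4).
T = 414 K.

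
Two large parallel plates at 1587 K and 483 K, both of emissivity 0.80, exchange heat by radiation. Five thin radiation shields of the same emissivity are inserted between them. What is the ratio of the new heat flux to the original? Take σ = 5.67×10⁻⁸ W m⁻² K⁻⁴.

ratio ≈ 0.167

With N identical shields there are N+1 = 6 gaps in series, each with the same radiative resistance, so the flux falls to 1/(N+1) of its unshielded value.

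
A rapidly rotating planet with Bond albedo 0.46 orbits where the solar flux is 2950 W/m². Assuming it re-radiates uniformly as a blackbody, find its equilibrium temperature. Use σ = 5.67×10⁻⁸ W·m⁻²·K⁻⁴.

T ≈ 289 K

Power absorbed = (1−a)S·πR²; power emitted = 4πR²σT⁴. Equating and cancelling πR²:
T = ((1−a)S / 4σ)^(1/4) = (1590 / (4 × 5.67×10⁻⁸))^(1/4) = (7.02×10^9)^(1/4).
T = 289 K.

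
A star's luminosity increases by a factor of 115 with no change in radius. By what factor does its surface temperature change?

P ∝ T⁴ ⇒ T ∝ P^(1/4), so T scales by (115)^(1/4) = 3.27.

factor ≈ 3.27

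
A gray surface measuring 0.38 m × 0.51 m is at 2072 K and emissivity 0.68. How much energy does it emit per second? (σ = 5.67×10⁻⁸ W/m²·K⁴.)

P ≈ 1.38×10^5 W

A = 0.38 × 0.51 = 0.194 m².
Stefan–Boltzmann: P = εσAT⁴ = 0.68 × 5.67×10⁻⁸ × 0.194 × (2072)⁴ = 0.68 × 5.67×10⁻⁸ × 0.194 × 1.84×10^13.
P = 1.38×10^5 W.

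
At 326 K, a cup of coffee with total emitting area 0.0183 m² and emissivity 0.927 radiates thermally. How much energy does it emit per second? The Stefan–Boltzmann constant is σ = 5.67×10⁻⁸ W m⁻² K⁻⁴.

P ≈ 10.9 W

P = εσAT⁴ = 0.927 × 5.67×10⁻⁸ × 0.0183 × (326)⁴ = 0.927 × 5.67×10⁻⁸ × 0.0183 × 1.13×10^10.
P = 10.9 W.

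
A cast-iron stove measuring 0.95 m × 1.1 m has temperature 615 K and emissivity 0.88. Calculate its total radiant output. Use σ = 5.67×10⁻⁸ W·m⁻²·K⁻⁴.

P ≈ 7460 W

A = 0.95 × 1.1 = 1.04 m².
P = εσAT⁴ = 0.88 × 5.67×10⁻⁸ × 1.04 × (615)⁴ = 0.88 × 5.67×10⁻⁸ × 1.04 × 1.43×10^11.
P = 7460 W.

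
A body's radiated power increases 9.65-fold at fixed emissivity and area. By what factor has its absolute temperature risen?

P ∝ T⁴ ⇒ T ∝ P^(1/4), so T scales by (9.65)^(1/4) = 1.76.

factor ≈ 1.76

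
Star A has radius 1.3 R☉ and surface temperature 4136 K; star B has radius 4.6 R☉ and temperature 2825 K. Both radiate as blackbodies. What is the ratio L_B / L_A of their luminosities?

L_B/L_A ≈ 2.73

L = 4πR²σT⁴ ∝ R²T⁴, so L_B/L_A = (4.6/1.3)² × (2825/4136)⁴ = 12.5 × 0.218 = 2.73.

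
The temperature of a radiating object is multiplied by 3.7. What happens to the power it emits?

P ∝ T⁴, so the power scales as (3.7)⁴ = 187.

factor ≈ 187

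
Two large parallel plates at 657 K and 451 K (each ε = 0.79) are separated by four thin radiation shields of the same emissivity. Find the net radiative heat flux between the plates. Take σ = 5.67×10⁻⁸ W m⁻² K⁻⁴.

Each of the 5 gaps contributes resistance (2/ε − 1) = 2/0.79 − 1 = 1.532; total = 7.658.
q = σ(T₁⁴ − T₂⁴) / 7.658 = 5.67×10⁻⁸ × 1.45×10^11 / 7.658 = 1070 W/m².

q ≈ 1070 W/m²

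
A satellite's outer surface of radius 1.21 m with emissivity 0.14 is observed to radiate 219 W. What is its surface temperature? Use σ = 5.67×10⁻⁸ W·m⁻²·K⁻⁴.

A = 4πr² = 4π × (1.21)² = 18.4 m².
From P = εσAT⁴, T = (P / εσA)^(1/4) = (219 / (0.14 × 5.67×10⁻⁸ × 18.4))^(1/4).
T = (1.50×10^9)^(1/4) = 197 K.

T ≈ 197 K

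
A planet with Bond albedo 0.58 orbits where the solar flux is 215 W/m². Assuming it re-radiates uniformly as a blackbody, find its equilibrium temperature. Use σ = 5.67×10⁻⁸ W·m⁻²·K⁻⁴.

T ≈ 141 K

Power absorbed = (1−a)S·πR²; power emitted = 4πR²σT⁴. Equating and cancelling πR²:
T = ((1−a)S / 4σ)^(1/4) = (90.3 / (4 × 5.67×10⁻⁸))^(1/4) = (3.98×10^8)^(1/4).
T = 141 K.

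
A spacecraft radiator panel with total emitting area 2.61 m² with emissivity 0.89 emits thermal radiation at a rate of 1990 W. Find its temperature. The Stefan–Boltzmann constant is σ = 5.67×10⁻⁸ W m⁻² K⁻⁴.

From P = εσAT⁴, T = (P / εσA)^(1/4) = (1990 / (0.89 × 5.67×10⁻⁸ × 2.61))^(1/4).
T = (1.51×10^10)^(1/4) = 351 K.

T ≈ 351 K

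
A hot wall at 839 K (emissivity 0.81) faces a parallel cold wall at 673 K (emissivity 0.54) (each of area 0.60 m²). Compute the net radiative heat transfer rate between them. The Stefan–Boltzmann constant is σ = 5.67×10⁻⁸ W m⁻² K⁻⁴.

Q ≈ 4730 W

For two large parallel gray plates, q = σ(T₁⁴ − T₂⁴) / (1/ε₁ + 1/ε₂ − 1).
1/ε₁ + 1/ε₂ − 1 = 1/0.81 + 1/0.54 − 1 = 2.086.
T₁⁴ − T₂⁴ = 4.96×10^11 − 2.05×10^11 = 2.90×10^11 K⁴.
q = 5.67×10⁻⁸ × 2.90×10^11 / 2.086 = 7890 W/m².
Q = q·A = 7890 × 0.60 = 4730 W.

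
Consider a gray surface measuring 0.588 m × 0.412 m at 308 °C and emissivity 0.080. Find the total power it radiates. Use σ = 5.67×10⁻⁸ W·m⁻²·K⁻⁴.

A = 0.588 × 0.412 = 0.242 m².
308 °C = 581 K.
Stefan–Boltzmann: P = εσAT⁴ = 0.080 × 5.67×10⁻⁸ × 0.242 × (581)⁴ = 0.080 × 5.67×10⁻⁸ × 0.242 × 1.14×10^11.
P = 125 W.

P ≈ 125 W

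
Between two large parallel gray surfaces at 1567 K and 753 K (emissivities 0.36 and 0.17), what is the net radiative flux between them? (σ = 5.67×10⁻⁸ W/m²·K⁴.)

q ≈ 42200 W/m²

For two large parallel gray plates, q = σ(T₁⁴ − T₂⁴) / (1/ε₁ + 1/ε₂ − 1).
1/ε₁ + 1/ε₂ − 1 = 1/0.36 + 1/0.17 − 1 = 7.660.
T₁⁴ − T₂⁴ = 6.03×10^12 − 3.21×10^11 = 5.71×10^12 K⁴.
q = 5.67×10⁻⁸ × 5.71×10^12 / 7.660 = 42200 W/m².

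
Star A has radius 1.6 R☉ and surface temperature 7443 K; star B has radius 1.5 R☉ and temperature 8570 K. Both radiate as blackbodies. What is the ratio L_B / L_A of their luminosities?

L = 4πR²σT⁴ ∝ R²T⁴, so L_B/L_A = (1.5/1.6)² × (8570/7443)⁴ = 0.879 × 1.76 = 1.54.

L_B/L_A ≈ 1.54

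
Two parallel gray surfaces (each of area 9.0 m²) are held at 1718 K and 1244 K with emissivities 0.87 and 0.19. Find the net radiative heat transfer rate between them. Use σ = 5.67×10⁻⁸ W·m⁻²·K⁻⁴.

Q ≈ 5.96×10^5 W

For two large parallel gray plates, q = σ(T₁⁴ − T₂⁴) / (1/ε₁ + 1/ε₂ − 1).
1/ε₁ + 1/ε₂ − 1 = 1/0.87 + 1/0.19 − 1 = 5.413.
T₁⁴ − T₂⁴ = 8.71×10^12 − 2.39×10^12 = 6.32×10^12 K⁴.
q = 5.67×10⁻⁸ × 6.32×10^12 / 5.413 = 66200 W/m².
Q = q·A = 66200 × 9.0 = 5.96×10^5 W.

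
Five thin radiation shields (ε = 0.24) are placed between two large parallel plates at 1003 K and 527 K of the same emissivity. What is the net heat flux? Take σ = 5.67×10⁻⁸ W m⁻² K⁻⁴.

Each of the 6 gaps contributes resistance (2/ε − 1) = 2/0.24 − 1 = 7.333; total = 44.00.
q = σ(T₁⁴ − T₂⁴) / 44.00 = 5.67×10⁻⁸ × 9.35×10^11 / 44.00 = 1200 W/m².

q ≈ 1200 W/m²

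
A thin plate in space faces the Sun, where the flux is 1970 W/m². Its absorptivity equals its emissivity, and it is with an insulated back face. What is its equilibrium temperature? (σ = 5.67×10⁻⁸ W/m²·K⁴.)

Absorbed flux αS = emitted flux εσT⁴ (one radiating face); with α = ε, T = (S/σ)^(1/4).
T = (1970 / 5.67×10⁻⁸)^(1/4) = (3.47×10^10)^(1/4).
T = 432 K.

T ≈ 432 K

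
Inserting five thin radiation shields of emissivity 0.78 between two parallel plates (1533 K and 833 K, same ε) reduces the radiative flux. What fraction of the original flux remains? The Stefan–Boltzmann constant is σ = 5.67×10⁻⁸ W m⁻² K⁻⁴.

ratio ≈ 0.167

With N identical shields there are N+1 = 6 gaps in series, each with the same radiative resistance, so the flux falls to 1/(N+1) of its unshielded value.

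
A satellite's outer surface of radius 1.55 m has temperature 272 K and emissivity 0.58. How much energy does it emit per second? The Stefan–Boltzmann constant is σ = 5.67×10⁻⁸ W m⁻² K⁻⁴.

A = 4πr² = 4π × (1.55)² = 30.2 m².
P = εσAT⁴ = 0.58 × 5.67×10⁻⁸ × 30.2 × (272)⁴ = 0.58 × 5.67×10⁻⁸ × 30.2 × 5.47×10^9.
P = 5430 W.

P ≈ 5430 W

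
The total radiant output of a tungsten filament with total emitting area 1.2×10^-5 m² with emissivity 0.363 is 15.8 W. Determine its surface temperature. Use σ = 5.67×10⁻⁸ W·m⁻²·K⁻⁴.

T ≈ 2830 K

From P = εσAT⁴, T = (P / εσA)^(1/4) = (15.8 / (0.363 × 5.67×10⁻⁸ × 1.20×10^-5))^(1/4).
T = (6.40×10^13)^(1/4) = 2830 K.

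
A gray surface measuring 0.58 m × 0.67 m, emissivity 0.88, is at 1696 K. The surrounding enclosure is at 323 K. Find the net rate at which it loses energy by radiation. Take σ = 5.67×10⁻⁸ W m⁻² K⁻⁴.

Q ≈ 1.60×10^5 W

A = 0.58 × 0.67 = 0.389 m².
Q = εσA(T⁴ − T_s⁴). T⁴ − T_s⁴ = (1696)⁴ − (323)⁴ = 8.27×10^12 − 1.09×10^10 = 8.26×10^12 K⁴.
Q = 0.88 × 5.67×10⁻⁸ × 0.389 × 8.26×10^12 = 1.60×10^5 W.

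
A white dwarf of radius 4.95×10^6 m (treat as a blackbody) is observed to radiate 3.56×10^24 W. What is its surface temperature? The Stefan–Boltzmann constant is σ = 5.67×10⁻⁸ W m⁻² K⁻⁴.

A = 4πr² = 4π × (4.95×10^6)² = 3.08×10^14 m².
From P = σAT⁴, T = (P / σA)^(1/4) = (3.56×10^24 / (5.67×10⁻⁸ × 3.08×10^14))^(1/4).
T = (2.04×10^17)^(1/4) = 21300 K.

T ≈ 21300 K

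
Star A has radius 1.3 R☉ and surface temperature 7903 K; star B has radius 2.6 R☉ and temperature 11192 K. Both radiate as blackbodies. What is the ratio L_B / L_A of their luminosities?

L_B/L_A ≈ 16.1

L = 4πR²σT⁴ ∝ R²T⁴, so L_B/L_A = (2.6/1.3)² × (11192/7903)⁴ = 4.00 × 4.02 = 16.1.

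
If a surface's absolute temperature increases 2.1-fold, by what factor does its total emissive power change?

factor ≈ 19.4

P ∝ T⁴, so the power scales as (2.1)⁴ = 19.4.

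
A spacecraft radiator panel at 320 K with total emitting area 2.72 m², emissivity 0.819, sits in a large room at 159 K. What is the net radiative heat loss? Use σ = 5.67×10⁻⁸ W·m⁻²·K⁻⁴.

Q = εσA(T⁴ − T_s⁴). T⁴ − T_s⁴ = (320)⁴ − (159)⁴ = 1.05×10^10 − 6.39×10^8 = 9.85×10^9 K⁴.
Q = 0.819 × 5.67×10⁻⁸ × 2.72 × 9.85×10^9 = 1240 W.

Q ≈ 1240 W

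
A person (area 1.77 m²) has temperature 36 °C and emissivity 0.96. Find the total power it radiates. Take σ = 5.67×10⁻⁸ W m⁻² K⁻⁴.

P ≈ 878 W

36 °C = 309 K.
Stefan–Boltzmann: P = εσAT⁴ = 0.96 × 5.67×10⁻⁸ × 1.77 × (309)⁴ = 0.96 × 5.67×10⁻⁸ × 1.77 × 9.12×10^9.
P = 878 W.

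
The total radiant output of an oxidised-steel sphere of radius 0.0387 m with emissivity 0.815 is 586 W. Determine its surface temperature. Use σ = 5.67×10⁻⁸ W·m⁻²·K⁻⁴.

T ≈ 906 K

A = 4πr² = 4π × (0.0387)² = 0.0188 m².
From P = εσAT⁴, T = (P / εσA)^(1/4) = (586 / (0.815 × 5.67×10⁻⁸ × 0.0188))^(1/4).
T = (6.74×10^11)^(1/4) = 906 K.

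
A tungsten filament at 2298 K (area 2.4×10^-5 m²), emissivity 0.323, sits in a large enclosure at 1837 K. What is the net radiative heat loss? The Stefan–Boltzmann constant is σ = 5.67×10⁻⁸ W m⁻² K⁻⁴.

Q = εσA(T⁴ − T_s⁴). T⁴ − T_s⁴ = (2298)⁴ − (1837)⁴ = 2.79×10^13 − 1.14×10^13 = 1.65×10^13 K⁴.
Q = 0.323 × 5.67×10⁻⁸ × 2.40×10^-5 × 1.65×10^13 = 7.25 W.

Q ≈ 7.25 W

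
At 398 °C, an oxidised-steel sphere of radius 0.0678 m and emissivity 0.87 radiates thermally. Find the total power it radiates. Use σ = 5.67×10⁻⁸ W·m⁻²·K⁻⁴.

P ≈ 578 W

A = 4πr² = 4π × (0.0678)² = 0.0578 m².
398 °C = 671 K.
Stefan–Boltzmann: P = εσAT⁴ = 0.87 × 5.67×10⁻⁸ × 0.0578 × (671)⁴ = 0.87 × 5.67×10⁻⁸ × 0.0578 × 2.03×10^11.
P = 578 W.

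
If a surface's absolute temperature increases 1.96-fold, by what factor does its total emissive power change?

factor ≈ 14.8

P ∝ T⁴, so the power scales as (1.96)⁴ = 14.8.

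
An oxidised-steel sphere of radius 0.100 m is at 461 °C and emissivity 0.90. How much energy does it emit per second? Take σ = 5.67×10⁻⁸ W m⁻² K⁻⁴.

A = 4πr² = 4π × (0.100)² = 0.126 m².
461 °C = 734 K.
Stefan–Boltzmann: P = εσAT⁴ = 0.90 × 5.67×10⁻⁸ × 0.126 × (734)⁴ = 0.90 × 5.67×10⁻⁸ × 0.126 × 2.90×10^11.
P = 1860 W.

P ≈ 1860 W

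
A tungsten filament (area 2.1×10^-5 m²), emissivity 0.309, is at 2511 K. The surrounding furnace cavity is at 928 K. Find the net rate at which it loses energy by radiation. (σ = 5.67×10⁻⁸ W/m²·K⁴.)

Q = εσA(T⁴ − T_s⁴). T⁴ − T_s⁴ = (2511)⁴ − (928)⁴ = 3.98×10^13 − 7.42×10^11 = 3.90×10^13 K⁴.
Q = 0.309 × 5.67×10⁻⁸ × 2.10×10^-5 × 3.90×10^13 = 14.4 W.

Q ≈ 14.4 W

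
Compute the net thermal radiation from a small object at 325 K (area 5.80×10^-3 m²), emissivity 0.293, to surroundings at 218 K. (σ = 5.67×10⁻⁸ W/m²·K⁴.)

Q ≈ 0.857 W

Q = εσA(T⁴ − T_s⁴). T⁴ − T_s⁴ = (325)⁴ − (218)⁴ = 1.12×10^10 − 2.26×10^9 = 8.90×10^9 K⁴.
Q = 0.293 × 5.67×10⁻⁸ × 5.80×10^-3 × 8.90×10^9 = 0.857 W.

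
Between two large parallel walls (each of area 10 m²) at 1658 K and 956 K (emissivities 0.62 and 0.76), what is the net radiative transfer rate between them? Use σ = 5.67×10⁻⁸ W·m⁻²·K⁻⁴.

For two large parallel gray plates, q = σ(T₁⁴ − T₂⁴) / (1/ε₁ + 1/ε₂ − 1).
1/ε₁ + 1/ε₂ − 1 = 1/0.62 + 1/0.76 − 1 = 1.929.
T₁⁴ − T₂⁴ = 7.56×10^12 − 8.35×10^11 = 6.72×10^12 K⁴.
q = 5.67×10⁻⁸ × 6.72×10^12 / 1.929 = 1.98×10^5 W/m².
Q = q·A = 1.98×10^5 × 10 = 1.98×10^6 W.

Q ≈ 1.98×10^6 W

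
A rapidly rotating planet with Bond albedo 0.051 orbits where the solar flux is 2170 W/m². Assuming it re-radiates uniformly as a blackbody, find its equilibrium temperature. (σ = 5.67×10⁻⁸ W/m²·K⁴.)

T ≈ 309 K

Power absorbed = (1−a)S·πR²; power emitted = 4πR²σT⁴. Equating and cancelling πR²:
T = ((1−a)S / 4σ)^(1/4) = (2060 / (4 × 5.67×10⁻⁸))^(1/4) = (9.08×10^9)^(1/4).
T = 309 K.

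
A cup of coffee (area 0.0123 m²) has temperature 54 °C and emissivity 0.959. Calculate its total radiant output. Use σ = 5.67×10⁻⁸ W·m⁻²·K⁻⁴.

54 °C = 327 K.
Stefan–Boltzmann: P = εσAT⁴ = 0.959 × 5.67×10⁻⁸ × 0.0123 × (327)⁴ = 0.959 × 5.67×10⁻⁸ × 0.0123 × 1.14×10^10.
P = 7.65 W.

P ≈ 7.65 W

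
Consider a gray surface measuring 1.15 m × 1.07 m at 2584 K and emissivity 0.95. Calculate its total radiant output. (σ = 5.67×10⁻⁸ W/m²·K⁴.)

P ≈ 2.96×10^6 W

A = 1.15 × 1.07 = 1.23 m².
P = εσAT⁴ = 0.95 × 5.67×10⁻⁸ × 1.23 × (2584)⁴ = 0.95 × 5.67×10⁻⁸ × 1.23 × 4.46×10^13.
P = 2.96×10^6 W.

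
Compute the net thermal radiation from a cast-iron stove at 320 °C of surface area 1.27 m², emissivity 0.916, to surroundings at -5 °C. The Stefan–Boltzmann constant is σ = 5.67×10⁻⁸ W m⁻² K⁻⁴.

Convert: 320 °C = 593 K; -5 °C = 268 K.
Q = εσA(T⁴ − T_s⁴). T⁴ − T_s⁴ = (593)⁴ − (268)⁴ = 1.24×10^11 − 5.16×10^9 = 1.18×10^11 K⁴.
Q = 0.916 × 5.67×10⁻⁸ × 1.27 × 1.18×10^11 = 7820 W.

Q ≈ 7820 W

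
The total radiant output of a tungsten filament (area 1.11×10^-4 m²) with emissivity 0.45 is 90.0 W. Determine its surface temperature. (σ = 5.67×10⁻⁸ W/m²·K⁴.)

T ≈ 2370 K

From P = εσAT⁴, T = (P / εσA)^(1/4) = (90.0 / (0.45 × 5.67×10⁻⁸ × 1.11×10^-4))^(1/4).
T = (3.18×10^13)^(1/4) = 2370 K.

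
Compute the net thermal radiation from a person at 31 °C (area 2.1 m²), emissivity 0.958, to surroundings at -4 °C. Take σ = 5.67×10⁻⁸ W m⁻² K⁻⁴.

Q ≈ 377 W

Convert: 31 °C = 304 K; -4 °C = 269 K.
Q = εσA(T⁴ − T_s⁴). T⁴ − T_s⁴ = (304)⁴ − (269)⁴ = 8.54×10^9 − 5.24×10^9 = 3.30×10^9 K⁴.
Q = 0.958 × 5.67×10⁻⁸ × 2.10 × 3.30×10^9 = 377 W.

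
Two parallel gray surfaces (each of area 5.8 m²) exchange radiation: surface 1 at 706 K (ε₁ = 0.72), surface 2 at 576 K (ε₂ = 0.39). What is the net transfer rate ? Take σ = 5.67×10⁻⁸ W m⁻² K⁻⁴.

For two large parallel gray plates, q = σ(T₁⁴ − T₂⁴) / (1/ε₁ + 1/ε₂ − 1).
1/ε₁ + 1/ε₂ − 1 = 1/0.72 + 1/0.39 − 1 = 2.953.
T₁⁴ − T₂⁴ = 2.48×10^11 − 1.10×10^11 = 1.38×10^11 K⁴.
q = 5.67×10⁻⁸ × 1.38×10^11 / 2.953 = 2660 W/m².
Q = q·A = 2660 × 5.8 = 15400 W.

Q ≈ 15400 W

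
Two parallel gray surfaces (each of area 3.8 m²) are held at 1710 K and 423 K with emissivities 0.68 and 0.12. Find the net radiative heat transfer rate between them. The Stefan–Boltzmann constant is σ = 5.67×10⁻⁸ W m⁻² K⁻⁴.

Q ≈ 2.08×10^5 W

For two large parallel gray plates, q = σ(T₁⁴ − T₂⁴) / (1/ε₁ + 1/ε₂ − 1).
1/ε₁ + 1/ε₂ − 1 = 1/0.68 + 1/0.12 − 1 = 8.804.
T₁⁴ − T₂⁴ = 8.55×10^12 − 3.20×10^10 = 8.52×10^12 K⁴.
q = 5.67×10⁻⁸ × 8.52×10^12 / 8.804 = 54900 W/m².
Q = q·A = 54900 × 3.8 = 2.08×10^5 W.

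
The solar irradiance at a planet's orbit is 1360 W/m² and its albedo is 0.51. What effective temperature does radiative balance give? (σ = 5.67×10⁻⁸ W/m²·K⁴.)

T ≈ 233 K

Power absorbed = (1−a)S·πR²; power emitted = 4πR²σT⁴. Equating and cancelling πR²:
T = ((1−a)S / 4σ)^(1/4) = (666 / (4 × 5.67×10⁻⁸))^(1/4) = (2.94×10^9)^(1/4).
T = 233 K.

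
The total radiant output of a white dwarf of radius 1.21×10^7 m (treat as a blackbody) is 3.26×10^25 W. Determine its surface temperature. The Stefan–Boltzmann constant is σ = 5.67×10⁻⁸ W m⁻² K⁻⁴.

T ≈ 23600 K

A = 4πr² = 4π × (1.21×10^7)² = 1.84×10^15 m².
From P = σAT⁴, T = (P / σA)^(1/4) = (3.26×10^25 / (5.67×10⁻⁸ × 1.84×10^15))^(1/4).
T = (3.13×10^17)^(1/4) = 23600 K.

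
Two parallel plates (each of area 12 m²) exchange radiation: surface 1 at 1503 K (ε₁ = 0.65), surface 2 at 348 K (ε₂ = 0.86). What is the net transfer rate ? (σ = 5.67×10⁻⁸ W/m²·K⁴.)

Q ≈ 2.04×10^6 W

For two large parallel gray plates, q = σ(T₁⁴ − T₂⁴) / (1/ε₁ + 1/ε₂ − 1).
1/ε₁ + 1/ε₂ − 1 = 1/0.65 + 1/0.86 − 1 = 1.701.
T₁⁴ − T₂⁴ = 5.10×10^12 − 1.47×10^10 = 5.09×10^12 K⁴.
q = 5.67×10⁻⁸ × 5.09×10^12 / 1.701 = 1.70×10^5 W/m².
Q = q·A = 1.70×10^5 × 12 = 2.04×10^6 W.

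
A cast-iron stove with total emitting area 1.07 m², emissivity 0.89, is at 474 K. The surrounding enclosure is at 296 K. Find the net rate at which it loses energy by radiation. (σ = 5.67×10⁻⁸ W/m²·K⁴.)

Q ≈ 2310 W

Q = εσA(T⁴ − T_s⁴). T⁴ − T_s⁴ = (474)⁴ − (296)⁴ = 5.05×10^10 − 7.68×10^9 = 4.28×10^10 K⁴.
Q = 0.89 × 5.67×10⁻⁸ × 1.07 × 4.28×10^10 = 2310 W.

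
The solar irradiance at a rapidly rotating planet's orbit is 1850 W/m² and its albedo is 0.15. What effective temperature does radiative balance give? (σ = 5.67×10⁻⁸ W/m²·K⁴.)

Power absorbed = (1−a)S·πR²; power emitted = 4πR²σT⁴. Equating and cancelling πR²:
T = ((1−a)S / 4σ)^(1/4) = (1570 / (4 × 5.67×10⁻⁸))^(1/4) = (6.93×10^9)^(1/4).
T = 289 K.

T ≈ 289 K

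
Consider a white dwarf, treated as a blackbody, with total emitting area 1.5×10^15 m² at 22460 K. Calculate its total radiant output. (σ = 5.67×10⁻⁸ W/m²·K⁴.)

P = σAT⁴ = 5.67×10⁻⁸ × 1.50×10^15 × (22460)⁴ = 5.67×10⁻⁸ × 1.50×10^15 × 2.54×10^17.
P = 2.16×10^25 W.

P ≈ 2.16×10^25 W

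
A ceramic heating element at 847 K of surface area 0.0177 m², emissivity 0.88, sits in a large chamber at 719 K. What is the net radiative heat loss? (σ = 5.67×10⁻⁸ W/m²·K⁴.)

Q ≈ 219 W

Q = εσA(T⁴ − T_s⁴). T⁴ − T_s⁴ = (847)⁴ − (719)⁴ = 5.15×10^11 − 2.67×10^11 = 2.47×10^11 K⁴.
Q = 0.88 × 5.67×10⁻⁸ × 0.0177 × 2.47×10^11 = 219 W.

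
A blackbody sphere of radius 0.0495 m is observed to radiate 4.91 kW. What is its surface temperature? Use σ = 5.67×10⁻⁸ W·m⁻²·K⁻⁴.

T ≈ 1290 K

A = 4πr² = 4π × (0.0495)² = 0.0308 m².
From P = σAT⁴, T = (P / σA)^(1/4) = (4910 / (5.67×10⁻⁸ × 0.0308))^(1/4).
T = (2.81×10^12)^(1/4) = 1290 K.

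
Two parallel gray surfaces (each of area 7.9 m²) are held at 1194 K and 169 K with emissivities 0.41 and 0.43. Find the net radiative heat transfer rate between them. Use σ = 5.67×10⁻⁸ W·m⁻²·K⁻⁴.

For two large parallel gray plates, q = σ(T₁⁴ − T₂⁴) / (1/ε₁ + 1/ε₂ − 1).
1/ε₁ + 1/ε₂ − 1 = 1/0.41 + 1/0.43 − 1 = 3.765.
T₁⁴ − T₂⁴ = 2.03×10^12 − 8.16×10^8 = 2.03×10^12 K⁴.
q = 5.67×10⁻⁸ × 2.03×10^12 / 3.765 = 30600 W/m².
Q = q·A = 30600 × 7.9 = 2.42×10^5 W.

Q ≈ 2.42×10^5 W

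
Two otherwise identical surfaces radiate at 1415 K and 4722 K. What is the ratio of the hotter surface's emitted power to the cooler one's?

P ∝ T⁴, so the ratio is (4722/1415)⁴ = (3.337)⁴ = 124.

ratio ≈ 124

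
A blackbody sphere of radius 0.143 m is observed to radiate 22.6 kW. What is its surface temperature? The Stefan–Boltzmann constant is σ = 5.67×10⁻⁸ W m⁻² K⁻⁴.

A = 4πr² = 4π × (0.143)² = 0.257 m².
From P = σAT⁴, T = (P / σA)^(1/4) = (22600 / (5.67×10⁻⁸ × 0.257))^(1/4).
T = (1.55×10^12)^(1/4) = 1120 K.

T ≈ 1120 K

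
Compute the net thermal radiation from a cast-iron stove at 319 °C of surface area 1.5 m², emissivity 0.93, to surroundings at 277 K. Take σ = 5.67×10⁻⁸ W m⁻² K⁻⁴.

Q ≈ 9250 W

Convert: 319 °C = 592 K.
Q = εσA(T⁴ − T_s⁴). T⁴ − T_s⁴ = (592)⁴ − (277)⁴ = 1.23×10^11 − 5.89×10^9 = 1.17×10^11 K⁴.
Q = 0.93 × 5.67×10⁻⁸ × 1.50 × 1.17×10^11 = 9250 W.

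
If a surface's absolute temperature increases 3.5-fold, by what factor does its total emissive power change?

P ∝ T⁴, so the power scales as (3.5)⁴ = 150.

factor ≈ 150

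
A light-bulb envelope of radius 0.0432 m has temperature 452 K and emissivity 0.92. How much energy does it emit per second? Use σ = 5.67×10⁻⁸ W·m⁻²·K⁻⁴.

A = 4πr² = 4π × (0.0432)² = 0.0235 m².
P = εσAT⁴ = 0.92 × 5.67×10⁻⁸ × 0.0235 × (452)⁴ = 0.92 × 5.67×10⁻⁸ × 0.0235 × 4.17×10^10.
P = 51.1 W.

P ≈ 51.1 W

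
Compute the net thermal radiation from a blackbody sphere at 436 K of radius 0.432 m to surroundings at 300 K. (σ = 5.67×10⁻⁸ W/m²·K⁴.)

A = 4πr² = 4π × (0.432)² = 2.35 m².
Q = σA(T⁴ − T_s⁴). T⁴ − T_s⁴ = (436)⁴ − (300)⁴ = 3.61×10^10 − 8.10×10^9 = 2.80×10^10 K⁴.
Q = 5.67×10⁻⁸ × 2.35 × 2.80×10^10 = 3730 W.

Q ≈ 3730 W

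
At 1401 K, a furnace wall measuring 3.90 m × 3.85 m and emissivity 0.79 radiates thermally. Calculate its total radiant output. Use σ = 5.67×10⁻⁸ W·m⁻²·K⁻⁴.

P ≈ 2.59×10^6 W

A = 3.90 × 3.85 = 15.0 m².
Stefan–Boltzmann: P = εσAT⁴ = 0.79 × 5.67×10⁻⁸ × 15.0 × (1401)⁴ = 0.79 × 5.67×10⁻⁸ × 15.0 × 3.85×10^12.
P = 2.59×10^6 W.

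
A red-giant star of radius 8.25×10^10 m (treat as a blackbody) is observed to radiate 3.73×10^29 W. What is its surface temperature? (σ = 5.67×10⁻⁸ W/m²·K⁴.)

A = 4πr² = 4π × (8.25×10^10)² = 8.55×10^22 m².
From P = σAT⁴, T = (P / σA)^(1/4) = (3.73×10^29 / (5.67×10⁻⁸ × 8.55×10^22))^(1/4).
T = (7.69×10^13)^(1/4) = 2960 K.

T ≈ 2960 K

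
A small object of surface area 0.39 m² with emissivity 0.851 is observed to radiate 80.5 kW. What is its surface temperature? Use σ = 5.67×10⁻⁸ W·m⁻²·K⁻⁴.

From P = εσAT⁴, T = (P / εσA)^(1/4) = (80500 / (0.851 × 5.67×10⁻⁸ × 0.390))^(1/4).
T = (4.28×10^12)^(1/4) = 1440 K.

T ≈ 1440 K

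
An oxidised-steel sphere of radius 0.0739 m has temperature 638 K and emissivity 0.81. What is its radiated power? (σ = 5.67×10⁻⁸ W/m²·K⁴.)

A = 4πr² = 4π × (0.0739)² = 0.0686 m².
Stefan–Boltzmann: P = εσAT⁴ = 0.81 × 5.67×10⁻⁸ × 0.0686 × (638)⁴ = 0.81 × 5.67×10⁻⁸ × 0.0686 × 1.66×10^11.
P = 522 W.

P ≈ 522 W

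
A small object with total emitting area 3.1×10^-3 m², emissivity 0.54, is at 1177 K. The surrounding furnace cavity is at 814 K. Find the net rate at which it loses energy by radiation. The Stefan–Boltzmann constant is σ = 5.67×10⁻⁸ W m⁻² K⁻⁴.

Q ≈ 140 W

Q = εσA(T⁴ − T_s⁴). T⁴ − T_s⁴ = (1177)⁴ − (814)⁴ = 1.92×10^12 − 4.39×10^11 = 1.48×10^12 K⁴.
Q = 0.54 × 5.67×10⁻⁸ × 3.10×10^-3 × 1.48×10^12 = 140 W.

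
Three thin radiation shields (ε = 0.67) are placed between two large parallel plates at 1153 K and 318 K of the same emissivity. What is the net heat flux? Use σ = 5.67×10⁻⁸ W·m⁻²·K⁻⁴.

Each of the 4 gaps contributes resistance (2/ε − 1) = 2/0.67 − 1 = 1.985; total = 7.940.
q = σ(T₁⁴ − T₂⁴) / 7.940 = 5.67×10⁻⁸ × 1.76×10^12 / 7.940 = 12500 W/m².

q ≈ 12500 W/m²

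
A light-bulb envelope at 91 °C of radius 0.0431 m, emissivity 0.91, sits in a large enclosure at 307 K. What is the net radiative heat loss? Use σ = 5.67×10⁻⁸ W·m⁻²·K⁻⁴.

A = 4πr² = 4π × (0.0431)² = 0.0233 m².
Convert: 91 °C = 364 K.
Q = εσA(T⁴ − T_s⁴). T⁴ − T_s⁴ = (364)⁴ − (307)⁴ = 1.76×10^10 − 8.88×10^9 = 8.67×10^9 K⁴.
Q = 0.91 × 5.67×10⁻⁸ × 0.0233 × 8.67×10^9 = 10.4 W.

Q ≈ 10.4 W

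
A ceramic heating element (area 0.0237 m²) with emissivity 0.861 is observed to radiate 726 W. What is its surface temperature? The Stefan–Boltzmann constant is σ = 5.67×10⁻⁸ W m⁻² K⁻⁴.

T ≈ 890 K

From P = εσAT⁴, T = (P / εσA)^(1/4) = (726 / (0.861 × 5.67×10⁻⁸ × 0.0237))^(1/4).
T = (6.27×10^11)^(1/4) = 890 K.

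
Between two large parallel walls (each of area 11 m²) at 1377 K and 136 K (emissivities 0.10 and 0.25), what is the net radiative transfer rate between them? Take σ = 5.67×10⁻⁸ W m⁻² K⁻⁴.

For two large parallel gray plates, q = σ(T₁⁴ − T₂⁴) / (1/ε₁ + 1/ε₂ − 1).
1/ε₁ + 1/ε₂ − 1 = 1/0.10 + 1/0.25 − 1 = 13.00.
T₁⁴ − T₂⁴ = 3.60×10^12 − 3.42×10^8 = 3.59×10^12 K⁴.
q = 5.67×10⁻⁸ × 3.59×10^12 / 13.00 = 15700 W/m².
Q = q·A = 15700 × 11 = 1.72×10^5 W.

Q ≈ 1.72×10^5 W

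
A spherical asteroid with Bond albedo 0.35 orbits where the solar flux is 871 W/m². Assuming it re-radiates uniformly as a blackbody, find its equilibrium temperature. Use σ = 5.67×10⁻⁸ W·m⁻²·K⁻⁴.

Power absorbed = (1−a)S·πR²; power emitted = 4πR²σT⁴. Equating and cancelling πR²:
T = ((1−a)S / 4σ)^(1/4) = (566 / (4 × 5.67×10⁻⁸))^(1/4) = (2.50×10^9)^(1/4).
T = 224 K.

T ≈ 224 K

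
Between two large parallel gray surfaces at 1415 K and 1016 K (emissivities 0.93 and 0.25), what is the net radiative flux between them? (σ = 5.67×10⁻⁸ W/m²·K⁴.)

For two large parallel gray plates, q = σ(T₁⁴ − T₂⁴) / (1/ε₁ + 1/ε₂ − 1).
1/ε₁ + 1/ε₂ − 1 = 1/0.93 + 1/0.25 − 1 = 4.075.
T₁⁴ − T₂⁴ = 4.01×10^12 − 1.07×10^12 = 2.94×10^12 K⁴.
q = 5.67×10⁻⁸ × 2.94×10^12 / 4.075 = 41000 W/m².

q ≈ 41000 W/m²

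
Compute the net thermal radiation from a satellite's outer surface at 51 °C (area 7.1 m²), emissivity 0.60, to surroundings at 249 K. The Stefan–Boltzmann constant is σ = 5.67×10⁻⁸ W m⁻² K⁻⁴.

Q ≈ 1730 W

Convert: 51 °C = 324 K.
Q = εσA(T⁴ − T_s⁴). T⁴ − T_s⁴ = (324)⁴ − (249)⁴ = 1.10×10^10 − 3.84×10^9 = 7.18×10^9 K⁴.
Q = 0.60 × 5.67×10⁻⁸ × 7.10 × 7.18×10^9 = 1730 W.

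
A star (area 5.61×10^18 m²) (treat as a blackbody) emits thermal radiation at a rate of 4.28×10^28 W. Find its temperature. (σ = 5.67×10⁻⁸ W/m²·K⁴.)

From P = σAT⁴, T = (P / σA)^(1/4) = (4.28×10^28 / (5.67×10⁻⁸ × 5.61×10^18))^(1/4).
T = (1.35×10^17)^(1/4) = 19200 K.

T ≈ 19200 K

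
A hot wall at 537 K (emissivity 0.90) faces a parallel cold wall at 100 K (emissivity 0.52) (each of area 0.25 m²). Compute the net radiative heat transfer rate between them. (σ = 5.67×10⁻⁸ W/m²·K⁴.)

Q ≈ 579 W

For two large parallel gray plates, q = σ(T₁⁴ − T₂⁴) / (1/ε₁ + 1/ε₂ − 1).
1/ε₁ + 1/ε₂ − 1 = 1/0.90 + 1/0.52 − 1 = 2.034.
T₁⁴ − T₂⁴ = 8.32×10^10 − 1.00×10^8 = 8.31×10^10 K⁴.
q = 5.67×10⁻⁸ × 8.31×10^10 / 2.034 = 2320 W/m².
Q = q·A = 2320 × 0.25 = 579 W.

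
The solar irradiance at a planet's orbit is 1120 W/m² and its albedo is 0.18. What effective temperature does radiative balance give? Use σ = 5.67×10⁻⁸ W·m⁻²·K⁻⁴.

Power absorbed = (1−a)S·πR²; power emitted = 4πR²σT⁴. Equating and cancelling πR²:
T = ((1−a)S / 4σ)^(1/4) = (918 / (4 × 5.67×10⁻⁸))^(1/4) = (4.05×10^9)^(1/4).
T = 252 K.

T ≈ 252 K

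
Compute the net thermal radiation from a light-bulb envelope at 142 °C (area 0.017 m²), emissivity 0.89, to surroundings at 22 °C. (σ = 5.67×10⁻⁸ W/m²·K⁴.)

Convert: 142 °C = 415 K; 22 °C = 295 K.
Q = εσA(T⁴ − T_s⁴). T⁴ − T_s⁴ = (415)⁴ − (295)⁴ = 2.97×10^10 − 7.57×10^9 = 2.21×10^10 K⁴.
Q = 0.89 × 5.67×10⁻⁸ × 0.0170 × 2.21×10^10 = 18.9 W.

Q ≈ 18.9 W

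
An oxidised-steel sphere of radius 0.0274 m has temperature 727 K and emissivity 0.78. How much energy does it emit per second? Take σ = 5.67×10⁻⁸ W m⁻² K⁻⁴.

P ≈ 117 W

A = 4πr² = 4π × (0.0274)² = 9.43×10^-3 m².
Stefan–Boltzmann: P = εσAT⁴ = 0.78 × 5.67×10⁻⁸ × 9.43×10^-3 × (727)⁴ = 0.78 × 5.67×10⁻⁸ × 9.43×10^-3 × 2.79×10^11.
P = 117 W.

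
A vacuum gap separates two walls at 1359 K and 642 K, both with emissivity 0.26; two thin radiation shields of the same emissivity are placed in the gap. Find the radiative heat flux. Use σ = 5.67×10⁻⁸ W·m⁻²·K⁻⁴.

q ≈ 9150 W/m²

Each of the 3 gaps contributes resistance (2/ε − 1) = 2/0.26 − 1 = 6.692; total = 20.08.
q = σ(T₁⁴ − T₂⁴) / 20.08 = 5.67×10⁻⁸ × 3.24×10^12 / 20.08 = 9150 W/m².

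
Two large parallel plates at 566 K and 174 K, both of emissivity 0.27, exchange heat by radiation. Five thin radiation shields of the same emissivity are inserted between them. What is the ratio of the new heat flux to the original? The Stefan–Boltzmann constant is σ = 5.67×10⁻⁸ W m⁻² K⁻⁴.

ratio ≈ 0.167

With N identical shields there are N+1 = 6 gaps in series, each with the same radiative resistance, so the flux falls to 1/(N+1) of its unshielded value.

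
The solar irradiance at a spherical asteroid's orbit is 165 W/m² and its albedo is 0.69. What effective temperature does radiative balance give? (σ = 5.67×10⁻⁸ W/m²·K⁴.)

T ≈ 123 K

Power absorbed = (1−a)S·πR²; power emitted = 4πR²σT⁴. Equating and cancelling πR²:
T = ((1−a)S / 4σ)^(1/4) = (51.2 / (4 × 5.67×10⁻⁸))^(1/4) = (2.26×10^8)^(1/4).
T = 123 K.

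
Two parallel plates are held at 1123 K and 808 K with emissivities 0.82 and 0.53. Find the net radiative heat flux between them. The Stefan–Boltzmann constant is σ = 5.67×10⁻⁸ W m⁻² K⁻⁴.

For two large parallel gray plates, q = σ(T₁⁴ − T₂⁴) / (1/ε₁ + 1/ε₂ − 1).
1/ε₁ + 1/ε₂ − 1 = 1/0.82 + 1/0.53 − 1 = 2.106.
T₁⁴ − T₂⁴ = 1.59×10^12 − 4.26×10^11 = 1.16×10^12 K⁴.
q = 5.67×10⁻⁸ × 1.16×10^12 / 2.106 = 31300 W/m².

q ≈ 31300 W/m²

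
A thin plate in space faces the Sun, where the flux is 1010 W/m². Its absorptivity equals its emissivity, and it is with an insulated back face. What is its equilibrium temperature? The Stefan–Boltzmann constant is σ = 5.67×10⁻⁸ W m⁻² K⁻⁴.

Absorbed flux αS = emitted flux εσT⁴ (one radiating face); with α = ε, T = (S/σ)^(1/4).
T = (1010 / 5.67×10⁻⁸)^(1/4) = (1.78×10^10)^(1/4).
T = 365 K.

T ≈ 365 K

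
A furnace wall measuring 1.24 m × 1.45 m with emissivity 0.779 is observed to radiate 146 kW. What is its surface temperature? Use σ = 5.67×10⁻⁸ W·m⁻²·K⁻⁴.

A = 1.24 × 1.45 = 1.80 m².
From P = εσAT⁴, T = (P / εσA)^(1/4) = (1.46×10^5 / (0.779 × 5.67×10⁻⁸ × 1.80))^(1/4).
T = (1.84×10^12)^(1/4) = 1160 K.

T ≈ 1160 K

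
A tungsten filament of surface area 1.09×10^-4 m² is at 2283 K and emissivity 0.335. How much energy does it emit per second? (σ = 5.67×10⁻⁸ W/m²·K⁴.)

P ≈ 56.2 W

Stefan–Boltzmann: P = εσAT⁴ = 0.335 × 5.67×10⁻⁸ × 1.09×10^-4 × (2283)⁴ = 0.335 × 5.67×10⁻⁸ × 1.09×10^-4 × 2.72×10^13.
P = 56.2 W.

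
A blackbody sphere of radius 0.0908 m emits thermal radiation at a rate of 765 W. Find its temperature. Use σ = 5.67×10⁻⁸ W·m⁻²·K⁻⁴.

A = 4πr² = 4π × (0.0908)² = 0.104 m².
From P = σAT⁴, T = (P / σA)^(1/4) = (765 / (5.67×10⁻⁸ × 0.104))^(1/4).
T = (1.30×10^11)^(1/4) = 601 K.

T ≈ 601 K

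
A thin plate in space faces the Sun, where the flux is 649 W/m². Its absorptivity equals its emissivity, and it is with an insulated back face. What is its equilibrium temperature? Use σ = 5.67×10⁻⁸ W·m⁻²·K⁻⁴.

T ≈ 327 K

Absorbed flux αS = emitted flux εσT⁴ (one radiating face); with α = ε, T = (S/σ)^(1/4).
T = (649 / 5.67×10⁻⁸)^(1/4) = (1.14×10^10)^(1/4).
T = 327 K.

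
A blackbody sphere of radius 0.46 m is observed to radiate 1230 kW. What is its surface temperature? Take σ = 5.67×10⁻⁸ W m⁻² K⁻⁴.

A = 4πr² = 4π × (0.46)² = 2.66 m².
From P = σAT⁴, T = (P / σA)^(1/4) = (1.23×10^6 / (5.67×10⁻⁸ × 2.66))^(1/4).
T = (8.16×10^12)^(1/4) = 1690 K.

T ≈ 1690 K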